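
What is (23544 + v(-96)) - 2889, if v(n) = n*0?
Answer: 20655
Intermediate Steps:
v(n) = 0
(23544 + v(-96)) - 2889 = (23544 + 0) - 2889 = 23544 - 2889 = 20655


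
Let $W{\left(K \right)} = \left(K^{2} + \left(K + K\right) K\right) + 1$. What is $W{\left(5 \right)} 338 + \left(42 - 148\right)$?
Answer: $25582$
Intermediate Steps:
$W{\left(K \right)} = 1 + 3 K^{2}$ ($W{\left(K \right)} = \left(K^{2} + 2 K K\right) + 1 = \left(K^{2} + 2 K^{2}\right) + 1 = 3 K^{2} + 1 = 1 + 3 K^{2}$)
$W{\left(5 \right)} 338 + \left(42 - 148\right) = \left(1 + 3 \cdot 5^{2}\right) 338 + \left(42 - 148\right) = \left(1 + 3 \cdot 25\right) 338 - 106 = \left(1 + 75\right) 338 - 106 = 76 \cdot 338 - 106 = 25688 - 106 = 25582$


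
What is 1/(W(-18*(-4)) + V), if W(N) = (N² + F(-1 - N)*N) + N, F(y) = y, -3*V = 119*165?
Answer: -1/6545 ≈ -0.00015279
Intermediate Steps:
V = -6545 (V = -119*165/3 = -⅓*19635 = -6545)
W(N) = N + N² + N*(-1 - N) (W(N) = (N² + (-1 - N)*N) + N = (N² + N*(-1 - N)) + N = N + N² + N*(-1 - N))
1/(W(-18*(-4)) + V) = 1/(0 - 6545) = 1/(-6545) = -1/6545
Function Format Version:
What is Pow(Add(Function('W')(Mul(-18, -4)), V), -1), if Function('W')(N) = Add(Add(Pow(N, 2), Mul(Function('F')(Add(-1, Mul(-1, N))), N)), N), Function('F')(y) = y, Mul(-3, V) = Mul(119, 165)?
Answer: Rational(-1, 6545) ≈ -0.00015279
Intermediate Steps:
V = -6545 (V = Mul(Rational(-1, 3), Mul(119, 165)) = Mul(Rational(-1, 3), 19635) = -6545)
Function('W')(N) = Add(N, Pow(N, 2), Mul(N, Add(-1, Mul(-1, N)))) (Function('W')(N) = Add(Add(Pow(N, 2), Mul(Add(-1, Mul(-1, N)), N)), N) = Add(Add(Pow(N, 2), Mul(N, Add(-1, Mul(-1, N)))), N) = Add(N, Pow(N, 2), Mul(N, Add(-1, Mul(-1, N)))))
Pow(Add(Function('W')(Mul(-18, -4)), V), -1) = Pow(Add(0, -6545), -1) = Pow(-6545, -1) = Rational(-1, 6545)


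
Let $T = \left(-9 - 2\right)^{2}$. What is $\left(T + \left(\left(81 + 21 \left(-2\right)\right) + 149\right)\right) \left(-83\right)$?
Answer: $-25647$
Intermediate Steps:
$T = 121$ ($T = \left(-11\right)^{2} = 121$)
$\left(T + \left(\left(81 + 21 \left(-2\right)\right) + 149\right)\right) \left(-83\right) = \left(121 + \left(\left(81 + 21 \left(-2\right)\right) + 149\right)\right) \left(-83\right) = \left(121 + \left(\left(81 - 42\right) + 149\right)\right) \left(-83\right) = \left(121 + \left(39 + 149\right)\right) \left(-83\right) = \left(121 + 188\right) \left(-83\right) = 309 \left(-83\right) = -25647$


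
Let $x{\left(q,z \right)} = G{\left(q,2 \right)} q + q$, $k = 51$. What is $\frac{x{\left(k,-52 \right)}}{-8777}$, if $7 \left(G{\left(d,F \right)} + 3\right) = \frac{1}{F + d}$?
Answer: $\frac{37791}{3256267} \approx 0.011606$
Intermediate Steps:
$G{\left(d,F \right)} = -3 + \frac{1}{7 \left(F + d\right)}$
$x{\left(q,z \right)} = q + \frac{q \left(- \frac{41}{7} - 3 q\right)}{2 + q}$ ($x{\left(q,z \right)} = \frac{\frac{1}{7} - 6 - 3 q}{2 + q} q + q = \frac{- \frac{41}{7} - 3 q}{2 + q} q + q = \frac{q \left(- \frac{41}{7} - 3 q\right)}{2 + q} + q = q + \frac{q \left(- \frac{41}{7} - 3 q\right)}{2 + q}$)
$\frac{x{\left(k,-52 \right)}}{-8777} = \frac{\frac{1}{7} \cdot 51 \frac{1}{2 + 51} \left(-27 - 714\right)}{-8777} = \frac{1}{7} \cdot 51 \cdot \frac{1}{53} \left(-27 - 714\right) \left(- \frac{1}{8777}\right) = \frac{1}{7} \cdot 51 \cdot \frac{1}{53} \left(-741\right) \left(- \frac{1}{8777}\right) = \left(- \frac{37791}{371}\right) \left(- \frac{1}{8777}\right) = \frac{37791}{3256267}$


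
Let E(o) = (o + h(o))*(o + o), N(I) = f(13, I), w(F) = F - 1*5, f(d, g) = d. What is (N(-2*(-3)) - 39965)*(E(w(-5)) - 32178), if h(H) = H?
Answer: 1269594656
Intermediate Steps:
w(F) = -5 + F (w(F) = F - 5 = -5 + F)
N(I) = 13
E(o) = 4*o² (E(o) = (o + o)*(o + o) = (2*o)*(2*o) = 4*o²)
(N(-2*(-3)) - 39965)*(E(w(-5)) - 32178) = (13 - 39965)*(4*(-5 - 5)² - 32178) = -39952*(4*(-10)² - 32178) = -39952*(4*100 - 32178) = -39952*(400 - 32178) = -39952*(-31778) = 1269594656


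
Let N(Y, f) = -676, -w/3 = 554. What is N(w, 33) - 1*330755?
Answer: -331431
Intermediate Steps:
w = -1662 (w = -3*554 = -1662)
N(w, 33) - 1*330755 = -676 - 1*330755 = -676 - 330755 = -331431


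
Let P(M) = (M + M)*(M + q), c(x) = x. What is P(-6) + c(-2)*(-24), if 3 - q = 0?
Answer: 84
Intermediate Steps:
q = 3 (q = 3 - 1*0 = 3 + 0 = 3)
P(M) = 2*M*(3 + M) (P(M) = (M + M)*(M + 3) = (2*M)*(3 + M) = 2*M*(3 + M))
P(-6) + c(-2)*(-24) = 2*(-6)*(3 - 6) - 2*(-24) = 2*(-6)*(-3) + 48 = 36 + 48 = 84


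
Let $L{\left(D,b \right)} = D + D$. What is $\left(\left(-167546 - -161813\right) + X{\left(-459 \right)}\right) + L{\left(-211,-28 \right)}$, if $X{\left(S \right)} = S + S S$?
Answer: $204067$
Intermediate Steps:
$L{\left(D,b \right)} = 2 D$
$X{\left(S \right)} = S + S^{2}$
$\left(\left(-167546 - -161813\right) + X{\left(-459 \right)}\right) + L{\left(-211,-28 \right)} = \left(\left(-167546 - -161813\right) - 459 \left(1 - 459\right)\right) + 2 \left(-211\right) = \left(\left(-167546 + 161813\right) - -210222\right) - 422 = \left(-5733 + 210222\right) - 422 = 204489 - 422 = 204067$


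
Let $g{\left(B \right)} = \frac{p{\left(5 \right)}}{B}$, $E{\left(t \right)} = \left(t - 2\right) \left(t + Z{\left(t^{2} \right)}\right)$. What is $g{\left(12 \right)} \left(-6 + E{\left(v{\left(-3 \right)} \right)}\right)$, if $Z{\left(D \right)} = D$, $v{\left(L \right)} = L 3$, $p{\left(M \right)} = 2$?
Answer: $-133$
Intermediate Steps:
$v{\left(L \right)} = 3 L$
$E{\left(t \right)} = \left(-2 + t\right) \left(t + t^{2}\right)$ ($E{\left(t \right)} = \left(t - 2\right) \left(t + t^{2}\right) = \left(-2 + t\right) \left(t + t^{2}\right)$)
$g{\left(B \right)} = \frac{2}{B}$
$g{\left(12 \right)} \left(-6 + E{\left(v{\left(-3 \right)} \right)}\right) = \frac{2}{12} \left(-6 + 3 \left(-3\right) \left(-2 + \left(3 \left(-3\right)\right)^{2} - 3 \left(-3\right)\right)\right) = 2 \cdot \frac{1}{12} \left(-6 - 9 \left(-2 + \left(-9\right)^{2} - -9\right)\right) = \frac{-6 - 9 \left(-2 + 81 + 9\right)}{6} = \frac{-6 - 792}{6} = \frac{1}{6} \left(-798\right) = -133$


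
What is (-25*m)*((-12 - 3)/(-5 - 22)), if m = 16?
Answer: -2000/9 ≈ -222.22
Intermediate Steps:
(-25*m)*((-12 - 3)/(-5 - 22)) = (-25*16)*((-12 - 3)/(-5 - 22)) = -(-6000)/(-27) = -(-6000)*(-1)/27 = -400*5/9 = -2000/9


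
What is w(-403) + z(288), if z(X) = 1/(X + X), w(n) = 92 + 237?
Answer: 189505/576 ≈ 329.00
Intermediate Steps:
w(n) = 329
z(X) = 1/(2*X)
w(-403) + z(288) = 329 + (½)/288 = 329 + (½)*(1/288) = 329 + 1/576 = 189505/576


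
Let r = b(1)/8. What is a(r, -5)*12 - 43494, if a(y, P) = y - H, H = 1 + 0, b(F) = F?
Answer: -87009/2 ≈ -43505.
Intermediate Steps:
H = 1
r = 1/8 ≈ 0.12500
a(y, P) = -1 + y (a(y, P) = y - 1*1 = y - 1 = -1 + y)
a(r, -5)*12 - 43494 = (-1 + 1/8)*12 - 43494 = -7/8*12 - 43494 = -21/2 - 43494 = -87009/2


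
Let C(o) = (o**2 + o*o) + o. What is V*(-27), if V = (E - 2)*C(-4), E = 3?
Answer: -756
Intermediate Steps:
C(o) = o + 2*o**2 (C(o) = (o**2 + o**2) + o = 2*o**2 + o = o + 2*o**2)
V = 28 (V = (3 - 2)*(-4*(1 + 2*(-4))) = 1*(-4*(1 - 8)) = 1*(-4*(-7)) = 1*28 = 28)
V*(-27) = 28*(-27) = -756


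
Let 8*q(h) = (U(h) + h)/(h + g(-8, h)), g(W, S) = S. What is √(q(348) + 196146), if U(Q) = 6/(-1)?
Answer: √10557365610/232 ≈ 442.88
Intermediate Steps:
U(Q) = -6 (U(Q) = 6*(-1) = -6)
q(h) = (-6 + h)/(16*h) (q(h) = ((-6 + h)/(h + h))/8 = ((-6 + h)/((2*h)))/8 = ((-6 + h)*(1/(2*h)))/8 = ((-6 + h)/(2*h))/8 = (-6 + h)/(16*h))
√(q(348) + 196146) = √((1/16)*(-6 + 348)/348 + 196146) = √((1/16)*(1/348)*342 + 196146) = √(57/928 + 196146) = √(182023545/928) = √10557365610/232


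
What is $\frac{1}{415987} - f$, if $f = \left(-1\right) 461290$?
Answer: $\frac{191890643231}{415987} \approx 4.6129 \cdot 10^{5}$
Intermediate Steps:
$f = -461290$
$\frac{1}{415987} - f = \frac{1}{415987} - -461290 = \frac{1}{415987} + 461290 = \frac{191890643231}{415987}$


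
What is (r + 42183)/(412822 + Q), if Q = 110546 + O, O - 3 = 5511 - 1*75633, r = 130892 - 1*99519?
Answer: 73556/453249 ≈ 0.16229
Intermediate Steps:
r = 31373 (r = 130892 - 99519 = 31373)
O = -70119 (O = 3 + (5511 - 1*75633) = 3 + (5511 - 75633) = 3 - 70122 = -70119)
Q = 40427 (Q = 110546 - 70119 = 40427)
(r + 42183)/(412822 + Q) = (31373 + 42183)/(412822 + 40427) = 73556/453249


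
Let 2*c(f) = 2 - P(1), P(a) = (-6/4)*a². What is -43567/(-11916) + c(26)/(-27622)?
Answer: 171912403/47020536 ≈ 3.6561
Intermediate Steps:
P(a) = -3*a²/2 (P(a) = (-6*¼)*a² = -3*a²/2)
c(f) = 7/4 (c(f) = (2 - (-3)*1²/2)/2 = (2 - (-3)/2)/2 = (2 - 1*(-3/2))/2 = (2 + 3/2)/2 = (½)*(7/2) = 7/4)
-43567/(-11916) + c(26)/(-27622) = -43567/(-11916) + (7/4)/(-27622) = -43567*(-1/11916) + (7/4)*(-1/27622) = 43567/11916 - 1/15784 = 171912403/47020536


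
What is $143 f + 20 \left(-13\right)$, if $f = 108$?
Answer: $15184$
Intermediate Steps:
$143 f + 20 \left(-13\right) = 143 \cdot 108 + 20 \left(-13\right) = 15444 - 260 = 15184$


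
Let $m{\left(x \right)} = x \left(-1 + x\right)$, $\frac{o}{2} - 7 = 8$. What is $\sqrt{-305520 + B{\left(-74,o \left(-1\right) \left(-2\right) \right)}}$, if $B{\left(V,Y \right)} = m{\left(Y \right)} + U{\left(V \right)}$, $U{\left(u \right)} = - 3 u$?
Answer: $i \sqrt{301758} \approx 549.33 i$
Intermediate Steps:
$o = 30$ ($o = 14 + 2 \cdot 8 = 14 + 16 = 30$)
$B{\left(V,Y \right)} = - 3 V + Y \left(-1 + Y\right)$ ($B{\left(V,Y \right)} = Y \left(-1 + Y\right) - 3 V = - 3 V + Y \left(-1 + Y\right)$)
$\sqrt{-305520 + B{\left(-74,o \left(-1\right) \left(-2\right) \right)}} = \sqrt{-305520 - \left(-222 - 30 \left(-1\right) \left(-2\right) \left(-1 + 30 \left(-1\right) \left(-2\right)\right)\right)} = \sqrt{-305520 + \left(222 + \left(-30\right) \left(-2\right) \left(-1 - -60\right)\right)} = \sqrt{-305520 + \left(222 + 60 \left(-1 + 60\right)\right)} = \sqrt{-305520 + \left(222 + 60 \cdot 59\right)} = \sqrt{-305520 + \left(222 + 3540\right)} = \sqrt{-305520 + 3762} = \sqrt{-301758} = i \sqrt{301758}$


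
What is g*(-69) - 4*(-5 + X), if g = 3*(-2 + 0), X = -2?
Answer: 442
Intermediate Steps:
g = -6 (g = 3*(-2) = -6)
g*(-69) - 4*(-5 + X) = -6*(-69) - 4*(-5 - 2) = 414 - 4*(-7) = 414 + 28 = 442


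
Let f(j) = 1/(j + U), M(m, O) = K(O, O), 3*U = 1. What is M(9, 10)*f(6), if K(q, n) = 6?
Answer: 18/19 ≈ 0.94737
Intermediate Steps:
U = ⅓ (U = (⅓)*1 = ⅓ ≈ 0.33333)
M(m, O) = 6
f(j) = 1/(⅓ + j) (f(j) = 1/(j + ⅓) = 1/(⅓ + j))
M(9, 10)*f(6) = 6*(3/(1 + 3*6)) = 6*(3/(1 + 18)) = 6*(3/19) = 18/19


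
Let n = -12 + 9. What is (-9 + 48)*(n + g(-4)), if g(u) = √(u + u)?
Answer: -117 + 78*I*√2 ≈ -117.0 + 110.31*I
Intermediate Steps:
g(u) = √2*√u (g(u) = √(2*u) = √2*√u)
n = -3
(-9 + 48)*(n + g(-4)) = (-9 + 48)*(-3 + √2*√(-4)) = 39*(-3 + √2*(2*I)) = 39*(-3 + 2*I*√2) = -117 + 78*I*√2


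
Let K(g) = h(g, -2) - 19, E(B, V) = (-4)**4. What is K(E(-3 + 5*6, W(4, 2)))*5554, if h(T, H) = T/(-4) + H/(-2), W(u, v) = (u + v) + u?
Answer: -455428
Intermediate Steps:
W(u, v) = v + 2*u
h(T, H) = -H/2 - T/4 (h(T, H) = T*(-1/4) + H*(-1/2) = -T/4 - H/2 = -H/2 - T/4)
E(B, V) = 256
K(g) = -18 - g/4 (K(g) = (-1/2*(-2) - g/4) - 19 = (1 - g/4) - 19 = -18 - g/4)
K(E(-3 + 5*6, W(4, 2)))*5554 = (-18 - 1/4*256)*5554 = (-18 - 64)*5554 = -82*5554 = -455428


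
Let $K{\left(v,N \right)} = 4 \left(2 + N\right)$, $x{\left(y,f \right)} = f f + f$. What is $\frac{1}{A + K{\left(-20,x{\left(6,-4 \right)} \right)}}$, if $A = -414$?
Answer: $- \frac{1}{358} \approx -0.0027933$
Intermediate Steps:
$x{\left(y,f \right)} = f + f^{2}$ ($x{\left(y,f \right)} = f^{2} + f = f + f^{2}$)
$K{\left(v,N \right)} = 8 + 4 N$
$\frac{1}{A + K{\left(-20,x{\left(6,-4 \right)} \right)}} = \frac{1}{-414 + \left(8 + 4 \left(- 4 \left(1 - 4\right)\right)\right)} = \frac{1}{-414 + \left(8 + 4 \left(\left(-4\right) \left(-3\right)\right)\right)} = \frac{1}{-414 + \left(8 + 4 \cdot 12\right)} = \frac{1}{-414 + \left(8 + 48\right)} = \frac{1}{-414 + 56} = \frac{1}{-358} = - \frac{1}{358}$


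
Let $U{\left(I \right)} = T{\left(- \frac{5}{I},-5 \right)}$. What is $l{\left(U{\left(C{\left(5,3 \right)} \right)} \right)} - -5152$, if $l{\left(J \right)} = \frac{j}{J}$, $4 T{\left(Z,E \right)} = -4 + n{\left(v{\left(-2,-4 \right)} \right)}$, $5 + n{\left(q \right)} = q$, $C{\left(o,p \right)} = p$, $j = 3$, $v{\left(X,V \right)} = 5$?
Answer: $5149$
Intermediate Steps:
$n{\left(q \right)} = -5 + q$
$T{\left(Z,E \right)} = -1$ ($T{\left(Z,E \right)} = \frac{-4 + \left(-5 + 5\right)}{4} = \frac{-4 + 0}{4} = \frac{1}{4} \left(-4\right) = -1$)
$U{\left(I \right)} = -1$
$l{\left(J \right)} = \frac{3}{J}$
$l{\left(U{\left(C{\left(5,3 \right)} \right)} \right)} - -5152 = \frac{3}{-1} - -5152 = 3 \left(-1\right) + 5152 = -3 + 5152 = 5149$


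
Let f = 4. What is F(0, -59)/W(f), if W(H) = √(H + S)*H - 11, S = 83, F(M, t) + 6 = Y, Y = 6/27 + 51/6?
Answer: 539/22878 + 98*√87/11439 ≈ 0.10347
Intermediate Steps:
Y = 157/18 (Y = 6*(1/27) + 51*(⅙) = 2/9 + 17/2 = 157/18 ≈ 8.7222)
F(M, t) = 49/18 (F(M, t) = -6 + 157/18 = 49/18)
W(H) = -11 + H*√(83 + H) (W(H) = √(H + 83)*H - 11 = √(83 + H)*H - 11 = H*√(83 + H) - 11 = -11 + H*√(83 + H))
F(0, -59)/W(f) = 49/(18*(-11 + 4*√(83 + 4))) = 49/(18*(-11 + 4*√87))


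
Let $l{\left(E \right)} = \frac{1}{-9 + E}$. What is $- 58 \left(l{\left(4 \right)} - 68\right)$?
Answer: $\frac{19778}{5} \approx 3955.6$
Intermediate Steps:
$- 58 \left(l{\left(4 \right)} - 68\right) = - 58 \left(\frac{1}{-9 + 4} - 68\right) = - 58 \left(\frac{1}{-5} - 68\right) = - 58 \left(- \frac{1}{5} - 68\right) = \left(-58\right) \left(- \frac{341}{5}\right) = \frac{19778}{5}$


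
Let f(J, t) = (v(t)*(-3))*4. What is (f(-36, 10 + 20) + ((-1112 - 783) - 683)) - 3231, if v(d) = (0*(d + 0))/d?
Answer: -5809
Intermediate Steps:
v(d) = 0 (v(d) = (0*d)/d = 0/d = 0)
f(J, t) = 0 (f(J, t) = (0*(-3))*4 = 0*4 = 0)
(f(-36, 10 + 20) + ((-1112 - 783) - 683)) - 3231 = (0 + ((-1112 - 783) - 683)) - 3231 = (0 + (-1895 - 683)) - 3231 = (0 - 2578) - 3231 = -2578 - 3231 = -5809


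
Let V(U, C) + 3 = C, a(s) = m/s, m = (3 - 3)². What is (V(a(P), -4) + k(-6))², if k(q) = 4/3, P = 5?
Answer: 289/9 ≈ 32.111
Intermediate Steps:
k(q) = 4/3 (k(q) = 4*(⅓) = 4/3)
m = 0 (m = 0² = 0)
a(s) = 0 (a(s) = 0/s = 0)
V(U, C) = -3 + C
(V(a(P), -4) + k(-6))² = ((-3 - 4) + 4/3)² = (-7 + 4/3)² = (-17/3)² = 289/9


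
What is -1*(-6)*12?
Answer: 72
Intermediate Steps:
-1*(-6)*12 = 6*12 = 72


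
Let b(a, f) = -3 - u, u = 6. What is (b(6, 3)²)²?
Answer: 6561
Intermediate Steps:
b(a, f) = -9 (b(a, f) = -3 - 1*6 = -3 - 6 = -9)
(b(6, 3)²)² = ((-9)²)² = 81² = 6561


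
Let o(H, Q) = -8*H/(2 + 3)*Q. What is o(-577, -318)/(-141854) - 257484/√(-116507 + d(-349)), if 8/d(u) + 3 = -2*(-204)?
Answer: 733944/354635 + 2317356*I*√235926635/47185327 ≈ 2.0696 + 754.35*I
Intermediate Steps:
d(u) = 8/405 (d(u) = 8/(-3 - 2*(-204)) = 8/(-3 + 408) = 8/405)
o(H, Q) = -8*H*Q/5 (o(H, Q) = -8*H/5*Q = -8*H*Q/5)
o(-577, -318)/(-141854) - 257484/√(-116507 + d(-349)) = -8/5*(-577)*(-318)/(-141854) - 257484/√(-116507 + 8/405) = -1467888/5*(-1/141854) - 257484*(-9*I*√235926635/47185327) = 733944/354635 - 257484*(-9*I*√235926635/47185327) = 733944/354635 - (-2317356)*I*√235926635/47185327 = 733944/354635 + 2317356*I*√235926635/47185327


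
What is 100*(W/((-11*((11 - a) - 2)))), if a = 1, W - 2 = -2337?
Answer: 58375/22 ≈ 2653.4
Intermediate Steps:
W = -2335 (W = 2 - 2337 = -2335)
100*(W/((-11*((11 - a) - 2)))) = 100*(-2335*(-1/(11*((11 - 1*1) - 2)))) = 100*(-2335*(-1/(11*((11 - 1) - 2)))) = 100*(-2335*(-1/(11*(10 - 2)))) = 100*(-2335/((-11*8))) = 100*(-2335/(-88)) = 100*(-2335*(-1/88)) = 100*(2335/88) = 58375/22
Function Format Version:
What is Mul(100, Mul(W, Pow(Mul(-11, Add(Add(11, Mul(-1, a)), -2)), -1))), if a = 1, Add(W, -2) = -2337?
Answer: Rational(58375, 22) ≈ 2653.4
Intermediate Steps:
W = -2335 (W = Add(2, -2337) = -2335)
Mul(100, Mul(W, Pow(Mul(-11, Add(Add(11, Mul(-1, a)), -2)), -1))) = Mul(100, Mul(-2335, Pow(Mul(-11, Add(Add(11, Mul(-1, 1)), -2)), -1))) = Mul(100, Mul(-2335, Pow(Mul(-11, Add(Add(11, -1), -2)), -1))) = Mul(100, Mul(-2335, Pow(Mul(-11, Add(10, -2)), -1))) = Mul(100, Mul(-2335, Pow(Mul(-11, 8), -1))) = Mul(100, Mul(-2335, Pow(-88, -1))) = Mul(100, Mul(-2335, Rational(-1, 88))) = Mul(100, Rational(2335, 88)) = Rational(58375, 22)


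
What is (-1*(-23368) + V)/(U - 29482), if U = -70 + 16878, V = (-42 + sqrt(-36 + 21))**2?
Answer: -25117/12674 + 42*I*sqrt(15)/6337 ≈ -1.9818 + 0.025669*I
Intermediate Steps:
V = (-42 + I*sqrt(15))**2 (V = (-42 + sqrt(-15))**2 = (-42 + I*sqrt(15))**2 ≈ 1749.0 - 325.33*I)
U = 16808
(-1*(-23368) + V)/(U - 29482) = (-1*(-23368) + (42 - I*sqrt(15))**2)/(16808 - 29482) = (23368 + (42 - I*sqrt(15))**2)/(-12674) = (23368 + (42 - I*sqrt(15))**2)*(-1/12674) = -11684/6337 - (42 - I*sqrt(15))**2/12674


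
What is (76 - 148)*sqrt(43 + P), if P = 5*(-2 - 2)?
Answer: -72*sqrt(23) ≈ -345.30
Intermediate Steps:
P = -20 (P = 5*(-4) = -20)
(76 - 148)*sqrt(43 + P) = (76 - 148)*sqrt(43 - 20) = -72*sqrt(23)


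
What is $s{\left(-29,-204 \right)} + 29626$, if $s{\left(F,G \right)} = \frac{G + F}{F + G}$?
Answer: $29627$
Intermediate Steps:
$s{\left(F,G \right)} = 1$ ($s{\left(F,G \right)} = \frac{F + G}{F + G} = 1$)
$s{\left(-29,-204 \right)} + 29626 = 1 + 29626 = 29627$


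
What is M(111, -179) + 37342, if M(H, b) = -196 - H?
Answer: 37035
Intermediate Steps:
M(111, -179) + 37342 = (-196 - 1*111) + 37342 = (-196 - 111) + 37342 = -307 + 37342 = 37035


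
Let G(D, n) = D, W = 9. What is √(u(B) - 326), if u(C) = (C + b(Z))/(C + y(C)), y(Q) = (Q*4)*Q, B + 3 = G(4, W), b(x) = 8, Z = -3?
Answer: I*√8105/5 ≈ 18.006*I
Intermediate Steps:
B = 1 (B = -3 + 4 = 1)
y(Q) = 4*Q² (y(Q) = (4*Q)*Q = 4*Q²)
u(C) = (8 + C)/(C + 4*C²) (u(C) = (C + 8)/(C + 4*C²) = (8 + C)/(C + 4*C²))
√(u(B) - 326) = √((8 + 1)/(1*(1 + 4*1)) - 326) = √(1*9/(1 + 4) - 326) = √(1*9/5 - 326) = √(1*(⅕)*9 - 326) = √(9/5 - 326) = √(-1621/5) = I*√8105/5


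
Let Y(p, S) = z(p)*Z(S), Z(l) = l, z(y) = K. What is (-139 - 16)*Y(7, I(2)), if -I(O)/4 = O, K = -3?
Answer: -3720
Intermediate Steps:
z(y) = -3
I(O) = -4*O
Y(p, S) = -3*S
(-139 - 16)*Y(7, I(2)) = (-139 - 16)*(-(-12)*2) = -(-465)*(-8) = -155*24 = -3720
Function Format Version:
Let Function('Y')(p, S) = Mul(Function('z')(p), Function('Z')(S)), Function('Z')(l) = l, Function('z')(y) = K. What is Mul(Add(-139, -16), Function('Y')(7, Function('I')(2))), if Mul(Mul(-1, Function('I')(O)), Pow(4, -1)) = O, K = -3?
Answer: -3720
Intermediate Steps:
Function('z')(y) = -3
Function('I')(O) = Mul(-4, O)
Function('Y')(p, S) = Mul(-3, S)
Mul(Add(-139, -16), Function('Y')(7, Function('I')(2))) = Mul(Add(-139, -16), Mul(-3, Mul(-4, 2))) = Mul(-155, Mul(-3, -8)) = Mul(-155, 24) = -3720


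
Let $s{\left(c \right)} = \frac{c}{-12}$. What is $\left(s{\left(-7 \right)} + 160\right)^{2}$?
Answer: $\frac{3713329}{144} \approx 25787.0$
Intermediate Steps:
$s{\left(c \right)} = - \frac{c}{12}$ ($s{\left(c \right)} = c \left(- \frac{1}{12}\right) = - \frac{c}{12}$)
$\left(s{\left(-7 \right)} + 160\right)^{2} = \left(\left(- \frac{1}{12}\right) \left(-7\right) + 160\right)^{2} = \left(\frac{7}{12} + 160\right)^{2} = \left(\frac{1927}{12}\right)^{2} = \frac{3713329}{144}$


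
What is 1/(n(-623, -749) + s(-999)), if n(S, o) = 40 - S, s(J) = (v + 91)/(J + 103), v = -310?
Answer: 896/594267 ≈ 0.0015077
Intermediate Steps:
s(J) = -219/(103 + J) (s(J) = (-310 + 91)/(J + 103) = -219/(103 + J))
1/(n(-623, -749) + s(-999)) = 1/((40 - 1*(-623)) - 219/(103 - 999)) = 1/((40 + 623) - 219/(-896)) = 1/(663 - 219*(-1/896)) = 1/(663 + 219/896) = 1/(594267/896) = 896/594267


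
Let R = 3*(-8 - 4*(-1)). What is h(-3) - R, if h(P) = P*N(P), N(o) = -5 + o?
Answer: 36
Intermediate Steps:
h(P) = P*(-5 + P)
R = -12 (R = 3*(-8 + 4) = 3*(-4) = -12)
h(-3) - R = -3*(-5 - 3) - 1*(-12) = -3*(-8) + 12 = 24 + 12 = 36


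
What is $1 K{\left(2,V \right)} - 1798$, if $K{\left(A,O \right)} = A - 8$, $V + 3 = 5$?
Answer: $-1804$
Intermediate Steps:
$V = 2$ ($V = -3 + 5 = 2$)
$K{\left(A,O \right)} = -8 + A$
$1 K{\left(2,V \right)} - 1798 = 1 \left(-8 + 2\right) - 1798 = 1 \left(-6\right) - 1798 = -6 - 1798 = -1804$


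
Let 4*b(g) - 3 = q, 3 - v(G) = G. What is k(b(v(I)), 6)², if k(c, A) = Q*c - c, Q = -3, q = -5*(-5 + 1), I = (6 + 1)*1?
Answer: 529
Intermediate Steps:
I = 7 (I = 7*1 = 7)
v(G) = 3 - G
q = 20 (q = -5*(-4) = 20)
b(g) = 23/4 (b(g) = ¾ + (¼)*20 = ¾ + 5 = 23/4)
k(c, A) = -4*c (k(c, A) = -3*c - c = -4*c)
k(b(v(I)), 6)² = (-4*23/4)² = (-23)² = 529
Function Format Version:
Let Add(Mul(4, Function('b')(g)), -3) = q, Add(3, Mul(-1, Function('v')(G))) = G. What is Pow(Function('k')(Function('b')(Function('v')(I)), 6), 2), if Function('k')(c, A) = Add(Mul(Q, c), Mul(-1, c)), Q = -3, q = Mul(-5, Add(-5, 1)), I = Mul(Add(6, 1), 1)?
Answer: 529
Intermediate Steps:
I = 7 (I = Mul(7, 1) = 7)
Function('v')(G) = Add(3, Mul(-1, G))
q = 20 (q = Mul(-5, -4) = 20)
Function('b')(g) = Rational(23, 4) (Function('b')(g) = Add(Rational(3, 4), Mul(Rational(1, 4), 20)) = Add(Rational(3, 4), 5) = Rational(23, 4))
Function('k')(c, A) = Mul(-4, c) (Function('k')(c, A) = Add(Mul(-3, c), Mul(-1, c)) = Mul(-4, c))
Pow(Function('k')(Function('b')(Function('v')(I)), 6), 2) = Pow(Mul(-4, Rational(23, 4)), 2) = Pow(-23, 2) = 529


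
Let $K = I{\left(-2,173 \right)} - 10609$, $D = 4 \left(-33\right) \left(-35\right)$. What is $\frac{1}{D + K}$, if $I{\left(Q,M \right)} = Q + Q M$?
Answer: $- \frac{1}{6337} \approx -0.0001578$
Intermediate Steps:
$D = 4620$ ($D = \left(-132\right) \left(-35\right) = 4620$)
$I{\left(Q,M \right)} = Q + M Q$
$K = -10957$ ($K = - 2 \left(1 + 173\right) - 10609 = \left(-2\right) 174 - 10609 = -348 - 10609 = -10957$)
$\frac{1}{D + K} = \frac{1}{4620 - 10957} = \frac{1}{-6337} = - \frac{1}{6337}$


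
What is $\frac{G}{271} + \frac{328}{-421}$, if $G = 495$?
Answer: $\frac{119507}{114091} \approx 1.0475$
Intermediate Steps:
$\frac{G}{271} + \frac{328}{-421} = \frac{495}{271} + \frac{328}{-421} = 495 \cdot \frac{1}{271} + 328 \left(- \frac{1}{421}\right) = \frac{495}{271} - \frac{328}{421} = \frac{119507}{114091}$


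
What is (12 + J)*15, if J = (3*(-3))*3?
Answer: -225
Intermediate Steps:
J = -27 (J = -9*3 = -27)
(12 + J)*15 = (12 - 27)*15 = -15*15 = -225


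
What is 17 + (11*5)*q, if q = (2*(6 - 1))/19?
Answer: 873/19 ≈ 45.947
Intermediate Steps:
q = 10/19 (q = (2*5)*(1/19) = 10*(1/19) = 10/19 ≈ 0.52632)
17 + (11*5)*q = 17 + (11*5)*(10/19) = 17 + 55*(10/19) = 17 + 550/19 = 873/19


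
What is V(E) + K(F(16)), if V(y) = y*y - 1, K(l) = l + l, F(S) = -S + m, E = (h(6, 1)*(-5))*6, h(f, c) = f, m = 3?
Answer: 32373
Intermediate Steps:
E = -180 (E = (6*(-5))*6 = -30*6 = -180)
F(S) = 3 - S (F(S) = -S + 3 = 3 - S)
K(l) = 2*l
V(y) = -1 + y² (V(y) = y² - 1 = -1 + y²)
V(E) + K(F(16)) = (-1 + (-180)²) + 2*(3 - 1*16) = (-1 + 32400) + 2*(3 - 16) = 32399 + 2*(-13) = 32399 - 26 = 32373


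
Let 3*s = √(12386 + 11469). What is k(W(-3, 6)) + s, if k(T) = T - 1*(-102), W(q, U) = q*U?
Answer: 84 + √23855/3 ≈ 135.48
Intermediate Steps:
W(q, U) = U*q
k(T) = 102 + T (k(T) = T + 102 = 102 + T)
s = √23855/3 (s = √(12386 + 11469)/3 = √23855/3 ≈ 51.484)
k(W(-3, 6)) + s = (102 + 6*(-3)) + √23855/3 = (102 - 18) + √23855/3 = 84 + √23855/3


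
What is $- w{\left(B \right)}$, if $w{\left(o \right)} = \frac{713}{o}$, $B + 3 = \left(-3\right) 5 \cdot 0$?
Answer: $\frac{713}{3} \approx 237.67$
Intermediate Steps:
$B = -3$ ($B = -3 + \left(-3\right) 5 \cdot 0 = -3 - 0 = -3 + 0 = -3$)
$- w{\left(B \right)} = - \frac{713}{-3} = - \frac{713 \left(-1\right)}{3} = \left(-1\right) \left(- \frac{713}{3}\right) = \frac{713}{3}$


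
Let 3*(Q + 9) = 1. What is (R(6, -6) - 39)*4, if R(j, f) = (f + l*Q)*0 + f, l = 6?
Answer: -180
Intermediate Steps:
Q = -26/3 (Q = -9 + (⅓)*1 = -9 + ⅓ = -26/3 ≈ -8.6667)
R(j, f) = f (R(j, f) = (f + 6*(-26/3))*0 + f = (f - 52)*0 + f = (-52 + f)*0 + f = 0 + f = f)
(R(6, -6) - 39)*4 = (-6 - 39)*4 = -45*4 = -180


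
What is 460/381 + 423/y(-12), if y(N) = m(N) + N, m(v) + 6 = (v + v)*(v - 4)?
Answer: 109841/46482 ≈ 2.3631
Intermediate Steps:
m(v) = -6 + 2*v*(-4 + v) (m(v) = -6 + (v + v)*(v - 4) = -6 + (2*v)*(-4 + v) = -6 + 2*v*(-4 + v))
y(N) = -6 - 7*N + 2*N² (y(N) = (-6 - 8*N + 2*N²) + N = -6 - 7*N + 2*N²)
460/381 + 423/y(-12) = 460/381 + 423/(-6 - 7*(-12) + 2*(-12)²) = 460*(1/381) + 423/(-6 + 84 + 2*144) = 460/381 + 423/(-6 + 84 + 288) = 460/381 + 423/366 = 460/381 + 423*(1/366) = 460/381 + 141/122 = 109841/46482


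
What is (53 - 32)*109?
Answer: 2289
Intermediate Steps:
(53 - 32)*109 = 21*109 = 2289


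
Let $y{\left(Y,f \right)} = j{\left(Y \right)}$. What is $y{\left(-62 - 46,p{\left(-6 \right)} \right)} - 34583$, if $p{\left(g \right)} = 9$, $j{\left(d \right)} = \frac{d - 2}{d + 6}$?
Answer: $- \frac{1763678}{51} \approx -34582.0$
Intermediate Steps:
$j{\left(d \right)} = \frac{-2 + d}{6 + d}$
$y{\left(Y,f \right)} = \frac{-2 + Y}{6 + Y}$
$y{\left(-62 - 46,p{\left(-6 \right)} \right)} - 34583 = \frac{-2 - 108}{6 - 108} - 34583 = \frac{1}{-102} \left(-110\right) - 34583 = \left(- \frac{1}{102}\right) \left(-110\right) - 34583 = \frac{55}{51} - 34583 = - \frac{1763678}{51}$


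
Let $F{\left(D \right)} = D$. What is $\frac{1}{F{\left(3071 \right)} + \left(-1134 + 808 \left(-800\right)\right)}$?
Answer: $- \frac{1}{644463} \approx -1.5517 \cdot 10^{-6}$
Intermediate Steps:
$\frac{1}{F{\left(3071 \right)} + \left(-1134 + 808 \left(-800\right)\right)} = \frac{1}{3071 + \left(-1134 + 808 \left(-800\right)\right)} = \frac{1}{3071 - 647534} = \frac{1}{-644463} = - \frac{1}{644463}$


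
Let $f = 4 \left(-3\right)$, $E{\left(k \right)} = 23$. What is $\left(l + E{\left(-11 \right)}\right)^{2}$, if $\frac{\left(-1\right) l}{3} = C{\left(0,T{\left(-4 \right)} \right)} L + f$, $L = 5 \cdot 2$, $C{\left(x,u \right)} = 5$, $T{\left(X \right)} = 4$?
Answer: $8281$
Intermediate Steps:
$f = -12$
$L = 10$
$l = -114$ ($l = - 3 \left(5 \cdot 10 - 12\right) = - 3 \left(50 - 12\right) = \left(-3\right) 38 = -114$)
$\left(l + E{\left(-11 \right)}\right)^{2} = \left(-114 + 23\right)^{2} = \left(-91\right)^{2} = 8281$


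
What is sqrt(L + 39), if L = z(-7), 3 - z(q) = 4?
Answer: sqrt(38) ≈ 6.1644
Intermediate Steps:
z(q) = -1 (z(q) = 3 - 1*4 = 3 - 4 = -1)
L = -1
sqrt(L + 39) = sqrt(-1 + 39) = sqrt(38)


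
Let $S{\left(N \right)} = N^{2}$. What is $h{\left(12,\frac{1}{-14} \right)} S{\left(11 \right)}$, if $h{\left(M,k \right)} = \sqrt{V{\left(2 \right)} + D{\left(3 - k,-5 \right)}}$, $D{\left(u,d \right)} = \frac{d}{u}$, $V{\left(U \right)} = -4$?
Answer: $\frac{1331 i \sqrt{86}}{43} \approx 287.05 i$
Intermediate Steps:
$h{\left(M,k \right)} = \sqrt{-4 - \frac{5}{3 - k}}$
$h{\left(12,\frac{1}{-14} \right)} S{\left(11 \right)} = \sqrt{\frac{-17 + \frac{4}{-14}}{3 - \frac{1}{-14}}} \cdot 11^{2} = \sqrt{\frac{-17 + 4 \left(- \frac{1}{14}\right)}{3 - - \frac{1}{14}}} \cdot 121 = \sqrt{\frac{-17 - \frac{2}{7}}{3 + \frac{1}{14}}} \cdot 121 = \sqrt{\frac{1}{\frac{43}{14}} \left(- \frac{121}{7}\right)} 121 = \sqrt{\frac{14}{43} \left(- \frac{121}{7}\right)} 121 = \sqrt{- \frac{242}{43}} \cdot 121 = \frac{11 i \sqrt{86}}{43} \cdot 121 = \frac{1331 i \sqrt{86}}{43}$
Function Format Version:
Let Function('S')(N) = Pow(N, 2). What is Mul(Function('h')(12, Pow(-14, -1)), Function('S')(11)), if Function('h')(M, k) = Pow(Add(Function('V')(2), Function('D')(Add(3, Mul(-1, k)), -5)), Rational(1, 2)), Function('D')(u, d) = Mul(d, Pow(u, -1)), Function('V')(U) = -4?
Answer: Mul(Rational(1331, 43), I, Pow(86, Rational(1, 2))) ≈ Mul(287.05, I)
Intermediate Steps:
Function('h')(M, k) = Pow(Add(-4, Mul(-5, Pow(Add(3, Mul(-1, k)), -1))), Rational(1, 2))
Mul(Function('h')(12, Pow(-14, -1)), Function('S')(11)) = Mul(Pow(Mul(Pow(Add(3, Mul(-1, Pow(-14, -1))), -1), Add(-17, Mul(4, Pow(-14, -1)))), Rational(1, 2)), Pow(11, 2)) = Mul(Pow(Mul(Pow(Add(3, Mul(-1, Rational(-1, 14))), -1), Add(-17, Mul(4, Rational(-1, 14)))), Rational(1, 2)), 121) = Mul(Pow(Mul(Pow(Add(3, Rational(1, 14)), -1), Add(-17, Rational(-2, 7))), Rational(1, 2)), 121) = Mul(Pow(Mul(Pow(Rational(43, 14), -1), Rational(-121, 7)), Rational(1, 2)), 121) = Mul(Pow(Mul(Rational(14, 43), Rational(-121, 7)), Rational(1, 2)), 121) = Mul(Pow(Rational(-242, 43), Rational(1, 2)), 121) = Mul(Mul(Rational(11, 43), I, Pow(86, Rational(1, 2))), 121) = Mul(Rational(1331, 43), I, Pow(86, Rational(1, 2)))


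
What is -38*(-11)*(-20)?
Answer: -8360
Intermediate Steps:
-38*(-11)*(-20) = 418*(-20) = -8360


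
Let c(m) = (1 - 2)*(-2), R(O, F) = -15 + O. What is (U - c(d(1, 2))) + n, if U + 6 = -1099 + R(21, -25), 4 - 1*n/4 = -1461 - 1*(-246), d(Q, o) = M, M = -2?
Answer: 3775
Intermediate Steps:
d(Q, o) = -2
n = 4876 (n = 16 - 4*(-1461 - 1*(-246)) = 16 - 4*(-1461 + 246) = 16 - 4*(-1215) = 16 + 4860 = 4876)
c(m) = 2 (c(m) = -1*(-2) = 2)
U = -1099 (U = -6 + (-1099 + (-15 + 21)) = -6 + (-1099 + 6) = -6 - 1093 = -1099)
(U - c(d(1, 2))) + n = (-1099 - 1*2) + 4876 = (-1099 - 2) + 4876 = -1101 + 4876 = 3775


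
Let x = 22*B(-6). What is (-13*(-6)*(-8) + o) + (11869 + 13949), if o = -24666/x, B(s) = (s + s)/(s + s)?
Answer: 264801/11 ≈ 24073.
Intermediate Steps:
B(s) = 1 (B(s) = (2*s)/((2*s)) = (2*s)*(1/(2*s)) = 1)
x = 22 (x = 22*1 = 22)
o = -12333/11 (o = -24666/22 = -24666*1/22 = -12333/11 ≈ -1121.2)
(-13*(-6)*(-8) + o) + (11869 + 13949) = (-13*(-6)*(-8) - 12333/11) + (11869 + 13949) = (78*(-8) - 12333/11) + 25818 = (-624 - 12333/11) + 25818 = -19197/11 + 25818 = 264801/11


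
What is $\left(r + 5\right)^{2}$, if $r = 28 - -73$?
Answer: $11236$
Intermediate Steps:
$r = 101$ ($r = 28 + 73 = 101$)
$\left(r + 5\right)^{2} = \left(101 + 5\right)^{2} = 106^{2} = 11236$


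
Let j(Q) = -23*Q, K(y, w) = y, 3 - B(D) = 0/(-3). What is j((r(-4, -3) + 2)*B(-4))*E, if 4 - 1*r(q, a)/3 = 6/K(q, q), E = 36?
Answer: -45954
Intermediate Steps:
B(D) = 3 (B(D) = 3 - 0/(-3) = 3 - 0*(-1)/3 = 3 - 1*0 = 3 + 0 = 3)
r(q, a) = 12 - 18/q
j((r(-4, -3) + 2)*B(-4))*E = -23*((12 - 18/(-4)) + 2)*3*36 = -23*((12 - 18*(-1/4)) + 2)*3*36 = -23*((12 + 9/2) + 2)*3*36 = -23*(33/2 + 2)*3*36 = -851*3/2*36 = -23*111/2*36 = -2553/2*36 = -45954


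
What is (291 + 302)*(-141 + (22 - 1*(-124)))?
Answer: 2965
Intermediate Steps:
(291 + 302)*(-141 + (22 - 1*(-124))) = 593*(-141 + (22 + 124)) = 593*(-141 + 146) = 593*5 = 2965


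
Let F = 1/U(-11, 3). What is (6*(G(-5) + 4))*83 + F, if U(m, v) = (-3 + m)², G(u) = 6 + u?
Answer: 488041/196 ≈ 2490.0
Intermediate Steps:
F = 1/196 (F = 1/((-3 - 11)²) = 1/((-14)²) = 1/196 ≈ 0.0051020)
(6*(G(-5) + 4))*83 + F = (6*((6 - 5) + 4))*83 + 1/196 = (6*(1 + 4))*83 + 1/196 = (6*5)*83 + 1/196 = 30*83 + 1/196 = 2490 + 1/196 = 488041/196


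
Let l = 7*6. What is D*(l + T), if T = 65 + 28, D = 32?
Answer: 4320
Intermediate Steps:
T = 93
l = 42
D*(l + T) = 32*(42 + 93) = 32*135 = 4320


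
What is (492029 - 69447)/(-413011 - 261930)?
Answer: -422582/674941 ≈ -0.62610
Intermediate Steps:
(492029 - 69447)/(-413011 - 261930) = 422582/(-674941) = 422582*(-1/674941) = -422582/674941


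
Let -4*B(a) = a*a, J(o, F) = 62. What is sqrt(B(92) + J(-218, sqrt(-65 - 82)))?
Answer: I*sqrt(2054) ≈ 45.321*I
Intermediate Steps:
B(a) = -a**2/4 (B(a) = -a*a/4 = -a**2/4)
sqrt(B(92) + J(-218, sqrt(-65 - 82))) = sqrt(-1/4*92**2 + 62) = sqrt(-1/4*8464 + 62) = sqrt(-2116 + 62) = sqrt(-2054) = I*sqrt(2054)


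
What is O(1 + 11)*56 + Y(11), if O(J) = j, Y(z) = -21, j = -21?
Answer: -1197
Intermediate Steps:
O(J) = -21
O(1 + 11)*56 + Y(11) = -21*56 - 21 = -1176 - 21 = -1197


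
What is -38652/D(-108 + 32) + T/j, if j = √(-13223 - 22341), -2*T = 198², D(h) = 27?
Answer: -12884/9 + 9801*I*√8891/8891 ≈ -1431.6 + 103.94*I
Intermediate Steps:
T = -19602 (T = -½*198² = -½*39204 = -19602)
j = 2*I*√8891 (j = √(-35564) = 2*I*√8891 ≈ 188.58*I)
-38652/D(-108 + 32) + T/j = -38652/27 - 19602*(-I*√8891/17782) = -38652*1/27 - (-9801)*I*√8891/8891 = -12884/9 + 9801*I*√8891/8891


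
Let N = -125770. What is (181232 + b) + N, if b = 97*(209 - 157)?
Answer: 60506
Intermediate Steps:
b = 5044 (b = 97*52 = 5044)
(181232 + b) + N = (181232 + 5044) - 125770 = 186276 - 125770 = 60506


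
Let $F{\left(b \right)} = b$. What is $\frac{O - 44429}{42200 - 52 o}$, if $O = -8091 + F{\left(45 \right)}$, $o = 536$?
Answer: $- \frac{52475}{14328} \approx -3.6624$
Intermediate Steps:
$O = -8046$ ($O = -8091 + 45 = -8046$)
$\frac{O - 44429}{42200 - 52 o} = \frac{-8046 - 44429}{42200 - 27872} = - \frac{52475}{42200 - 27872} = - \frac{52475}{14328}$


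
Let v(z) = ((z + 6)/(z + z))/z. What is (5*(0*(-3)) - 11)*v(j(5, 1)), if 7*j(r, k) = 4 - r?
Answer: -3157/2 ≈ -1578.5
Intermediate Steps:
j(r, k) = 4/7 - r/7 (j(r, k) = (4 - r)/7 = 4/7 - r/7)
v(z) = (6 + z)/(2*z²) (v(z) = ((6 + z)/((2*z)))/z = ((6 + z)*(1/(2*z)))/z = ((6 + z)/(2*z))/z = (6 + z)/(2*z²))
(5*(0*(-3)) - 11)*v(j(5, 1)) = (5*(0*(-3)) - 11)*((6 + (4/7 - ⅐*5))/(2*(4/7 - ⅐*5)²)) = (5*0 - 11)*((6 + (4/7 - 5/7))/(2*(4/7 - 5/7)²)) = (0 - 11)*((6 - ⅐)/(2*(-⅐)²)) = -11*49*41/(2*7) = -11*287/2 = -3157/2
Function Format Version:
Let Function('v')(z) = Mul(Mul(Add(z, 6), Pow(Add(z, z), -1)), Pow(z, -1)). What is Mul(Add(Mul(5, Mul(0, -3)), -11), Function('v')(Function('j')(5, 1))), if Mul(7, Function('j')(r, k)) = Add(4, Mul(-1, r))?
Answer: Rational(-3157, 2) ≈ -1578.5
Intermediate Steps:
Function('j')(r, k) = Add(Rational(4, 7), Mul(Rational(-1, 7), r)) (Function('j')(r, k) = Mul(Rational(1, 7), Add(4, Mul(-1, r))) = Add(Rational(4, 7), Mul(Rational(-1, 7), r)))
Function('v')(z) = Mul(Rational(1, 2), Pow(z, -2), Add(6, z)) (Function('v')(z) = Mul(Mul(Add(6, z), Pow(Mul(2, z), -1)), Pow(z, -1)) = Mul(Mul(Add(6, z), Mul(Rational(1, 2), Pow(z, -1))), Pow(z, -1)) = Mul(Mul(Rational(1, 2), Pow(z, -1), Add(6, z)), Pow(z, -1)) = Mul(Rational(1, 2), Pow(z, -2), Add(6, z)))
Mul(Add(Mul(5, Mul(0, -3)), -11), Function('v')(Function('j')(5, 1))) = Mul(Add(Mul(5, Mul(0, -3)), -11), Mul(Rational(1, 2), Pow(Add(Rational(4, 7), Mul(Rational(-1, 7), 5)), -2), Add(6, Add(Rational(4, 7), Mul(Rational(-1, 7), 5))))) = Mul(Add(Mul(5, 0), -11), Mul(Rational(1, 2), Pow(Add(Rational(4, 7), Rational(-5, 7)), -2), Add(6, Add(Rational(4, 7), Rational(-5, 7))))) = Mul(Add(0, -11), Mul(Rational(1, 2), Pow(Rational(-1, 7), -2), Add(6, Rational(-1, 7)))) = Mul(-11, Mul(Rational(1, 2), 49, Rational(41, 7))) = Mul(-11, Rational(287, 2)) = Rational(-3157, 2)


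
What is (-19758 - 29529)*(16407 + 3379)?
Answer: -975192582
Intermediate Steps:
(-19758 - 29529)*(16407 + 3379) = -49287*19786 = -975192582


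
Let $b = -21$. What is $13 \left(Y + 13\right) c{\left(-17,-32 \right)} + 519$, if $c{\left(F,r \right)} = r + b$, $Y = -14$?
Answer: $1208$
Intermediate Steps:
$c{\left(F,r \right)} = -21 + r$ ($c{\left(F,r \right)} = r - 21 = -21 + r$)
$13 \left(Y + 13\right) c{\left(-17,-32 \right)} + 519 = 13 \left(-14 + 13\right) \left(-21 - 32\right) + 519 = 13 \left(-1\right) \left(-53\right) + 519 = \left(-13\right) \left(-53\right) + 519 = 689 + 519 = 1208$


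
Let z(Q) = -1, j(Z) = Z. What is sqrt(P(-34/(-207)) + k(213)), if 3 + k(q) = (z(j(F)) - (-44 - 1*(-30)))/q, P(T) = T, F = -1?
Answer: 2*I*sqrt(16648435)/4899 ≈ 1.6657*I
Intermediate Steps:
k(q) = -3 + 13/q (k(q) = -3 + (-1 - (-44 - 1*(-30)))/q = -3 + (-1 - (-44 + 30))/q = -3 + (-1 - 1*(-14))/q = -3 + (-1 + 14)/q = -3 + 13/q)
sqrt(P(-34/(-207)) + k(213)) = sqrt(-34/(-207) + (-3 + 13/213)) = sqrt(-34*(-1/207) + (-3 + 13*(1/213))) = sqrt(34/207 + (-3 + 13/213)) = sqrt(34/207 - 626/213) = sqrt(-40780/14697) = 2*I*sqrt(16648435)/4899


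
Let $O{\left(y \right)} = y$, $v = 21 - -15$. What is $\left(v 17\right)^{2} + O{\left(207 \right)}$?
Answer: $374751$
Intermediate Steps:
$v = 36$ ($v = 21 + 15 = 36$)
$\left(v 17\right)^{2} + O{\left(207 \right)} = \left(36 \cdot 17\right)^{2} + 207 = 612^{2} + 207 = 374544 + 207 = 374751$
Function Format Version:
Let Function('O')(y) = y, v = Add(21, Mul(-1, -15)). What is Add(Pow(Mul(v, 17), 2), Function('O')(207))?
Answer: 374751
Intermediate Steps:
v = 36 (v = Add(21, 15) = 36)
Add(Pow(Mul(v, 17), 2), Function('O')(207)) = Add(Pow(Mul(36, 17), 2), 207) = Add(Pow(612, 2), 207) = Add(374544, 207) = 374751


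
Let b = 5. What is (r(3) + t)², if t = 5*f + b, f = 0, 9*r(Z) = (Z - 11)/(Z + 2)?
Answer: 47089/2025 ≈ 23.254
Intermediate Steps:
r(Z) = (-11 + Z)/(9*(2 + Z)) (r(Z) = ((Z - 11)/(Z + 2))/9 = ((-11 + Z)/(2 + Z))/9 = (-11 + Z)/(9*(2 + Z)))
t = 5 (t = 5*0 + 5 = 0 + 5 = 5)
(r(3) + t)² = ((-11 + 3)/(9*(2 + 3)) + 5)² = ((⅑)*(-8)/5 + 5)² = ((⅑)*(⅕)*(-8) + 5)² = (-8/45 + 5)² = (217/45)² = 47089/2025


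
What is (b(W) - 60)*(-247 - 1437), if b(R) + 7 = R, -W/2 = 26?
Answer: 200396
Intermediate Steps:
W = -52 (W = -2*26 = -52)
b(R) = -7 + R
(b(W) - 60)*(-247 - 1437) = ((-7 - 52) - 60)*(-247 - 1437) = (-59 - 60)*(-1684) = -119*(-1684) = 200396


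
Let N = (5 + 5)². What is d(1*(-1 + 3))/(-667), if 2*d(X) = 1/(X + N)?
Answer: -1/136068 ≈ -7.3493e-6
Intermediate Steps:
N = 100 (N = 10² = 100)
d(X) = 1/(2*(100 + X)) (d(X) = 1/(2*(X + 100)) = 1/(2*(100 + X)))
d(1*(-1 + 3))/(-667) = (1/(2*(100 + 1*(-1 + 3))))/(-667) = (1/(2*(100 + 1*2)))*(-1/667) = (1/(2*(100 + 2)))*(-1/667) = ((½)/102)*(-1/667) = ((½)*(1/102))*(-1/667) = (1/204)*(-1/667) = -1/136068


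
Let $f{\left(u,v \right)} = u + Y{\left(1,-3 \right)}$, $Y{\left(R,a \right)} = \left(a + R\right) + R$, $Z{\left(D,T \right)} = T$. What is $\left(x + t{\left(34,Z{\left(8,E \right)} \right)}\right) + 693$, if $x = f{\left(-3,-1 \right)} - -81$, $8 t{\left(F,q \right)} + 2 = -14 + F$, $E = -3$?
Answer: $\frac{3089}{4} \approx 772.25$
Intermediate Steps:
$Y{\left(R,a \right)} = a + 2 R$ ($Y{\left(R,a \right)} = \left(R + a\right) + R = a + 2 R$)
$f{\left(u,v \right)} = -1 + u$ ($f{\left(u,v \right)} = u + \left(-3 + 2 \cdot 1\right) = u + \left(-3 + 2\right) = u - 1 = -1 + u$)
$t{\left(F,q \right)} = -2 + \frac{F}{8}$ ($t{\left(F,q \right)} = - \frac{1}{4} + \frac{-14 + F}{8} = - \frac{1}{4} + \left(- \frac{7}{4} + \frac{F}{8}\right) = -2 + \frac{F}{8}$)
$x = 77$ ($x = \left(-1 - 3\right) - -81 = -4 + 81 = 77$)
$\left(x + t{\left(34,Z{\left(8,E \right)} \right)}\right) + 693 = \left(77 + \left(-2 + \frac{1}{8} \cdot 34\right)\right) + 693 = \left(77 + \left(-2 + \frac{17}{4}\right)\right) + 693 = \left(77 + \frac{9}{4}\right) + 693 = \frac{317}{4} + 693 = \frac{3089}{4}$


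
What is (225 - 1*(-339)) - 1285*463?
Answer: -594391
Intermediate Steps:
(225 - 1*(-339)) - 1285*463 = (225 + 339) - 594955 = 564 - 594955 = -594391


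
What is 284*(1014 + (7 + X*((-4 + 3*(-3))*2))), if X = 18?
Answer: 157052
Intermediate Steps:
284*(1014 + (7 + X*((-4 + 3*(-3))*2))) = 284*(1014 + (7 + 18*((-4 + 3*(-3))*2))) = 284*(1014 + (7 + 18*((-4 - 9)*2))) = 284*(1014 + (7 + 18*(-13*2))) = 284*(1014 + (7 + 18*(-26))) = 284*(1014 + (7 - 468)) = 284*(1014 - 461) = 284*553 = 157052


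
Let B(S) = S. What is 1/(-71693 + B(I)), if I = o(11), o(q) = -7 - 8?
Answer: -1/71708 ≈ -1.3945e-5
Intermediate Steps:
o(q) = -15
I = -15
1/(-71693 + B(I)) = 1/(-71693 - 15) = 1/(-71708) = -1/71708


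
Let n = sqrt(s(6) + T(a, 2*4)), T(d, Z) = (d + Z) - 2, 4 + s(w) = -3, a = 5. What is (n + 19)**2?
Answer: 441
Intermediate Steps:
s(w) = -7 (s(w) = -4 - 3 = -7)
T(d, Z) = -2 + Z + d (T(d, Z) = (Z + d) - 2 = -2 + Z + d)
n = 2 (n = sqrt(-7 + (-2 + 2*4 + 5)) = sqrt(-7 + (-2 + 8 + 5)) = sqrt(-7 + 11) = sqrt(4) = 2)
(n + 19)**2 = (2 + 19)**2 = 21**2 = 441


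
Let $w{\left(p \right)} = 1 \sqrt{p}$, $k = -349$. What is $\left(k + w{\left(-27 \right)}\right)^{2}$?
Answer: $121774 - 2094 i \sqrt{3} \approx 1.2177 \cdot 10^{5} - 3626.9 i$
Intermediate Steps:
$w{\left(p \right)} = \sqrt{p}$
$\left(k + w{\left(-27 \right)}\right)^{2} = \left(-349 + \sqrt{-27}\right)^{2} = \left(-349 + 3 i \sqrt{3}\right)^{2}$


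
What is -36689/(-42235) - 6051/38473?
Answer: 1155971912/1624907155 ≈ 0.71141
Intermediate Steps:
-36689/(-42235) - 6051/38473 = -36689*(-1/42235) - 6051*1/38473 = 36689/42235 - 6051/38473 = 1155971912/1624907155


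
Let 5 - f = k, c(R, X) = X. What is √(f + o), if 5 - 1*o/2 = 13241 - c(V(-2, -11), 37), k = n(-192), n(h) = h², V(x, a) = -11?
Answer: 61*I*√17 ≈ 251.51*I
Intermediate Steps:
k = 36864 (k = (-192)² = 36864)
o = -26398 (o = 10 - 2*(13241 - 1*37) = 10 - 2*(13241 - 37) = 10 - 2*13204 = 10 - 26408 = -26398)
f = -36859 (f = 5 - 1*36864 = 5 - 36864 = -36859)
√(f + o) = √(-36859 - 26398) = √(-63257) = 61*I*√17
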